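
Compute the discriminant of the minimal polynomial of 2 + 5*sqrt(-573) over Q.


The element 2 + 5*sqrt(-573) has minimal polynomial:
x^2 - 4*x + 14329
Discriminant = (-4)^2 - 4*(14329)
= 16 - 57316
= -57300

-57300


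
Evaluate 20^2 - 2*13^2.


x^2 - d*y^2
= 20^2 - 2*13^2
= 400 - 338
= 62

62


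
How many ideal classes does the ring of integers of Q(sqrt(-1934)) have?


K = Q(sqrt(-1934)). d mod 4 = 2, so D = disc(K) = 4d = -7736
h(K) equals the number of primitive reduced positive-definite forms (a, b, c) = a*x^2 + b*x*y + c*y^2 with b^2 - 4ac = D,
where reduced means |b| <= a <= c, with b >= 0 whenever |b| = a or a = c, and primitive means gcd(a, b, c) = 1.
Reduced forces 3a^2 <= |D| = 7736, so 1 <= a <= 50; b must have the parity of D, and c = (b^2 - D)/(4a) must be an integer >= a.
Enumerate a = 1..50, b in [-a, a]:
  a=1: (1, 0, 1934)  [1]
  a=2: (2, 0, 967)  [1]
  a=3: (3, -2, 645), (3, 2, 645)  [2]
  a=4: none
  a=5: (5, -2, 387), (5, 2, 387)  [2]
  a=6: (6, -4, 323), (6, 4, 323)  [2]
  a=7..8: none
  a=9: (9, -2, 215), (9, 2, 215)  [2]
  a=10: (10, -8, 195), (10, 8, 195)  [2]
  a=11..12: none
  a=13: (13, -8, 150), (13, 8, 150)  [2]
  a=14: none
  a=15: (15, -8, 130), (15, -2, 129), (15, 2, 129), (15, 8, 130)  [4]
  a=16: none
  a=17: (17, -4, 114), (17, 4, 114)  [2]
  a=18: (18, -16, 111), (18, 16, 111)  [2]
  a=19: (19, -4, 102), (19, 4, 102)  [2]
  a=20..24: none
  a=25: (25, -8, 78), (25, 8, 78)  [2]
  a=26: (26, -8, 75), (26, 8, 75)  [2]
  a=27: (27, -16, 74), (27, 16, 74)  [2]
  a=28: none
  a=29: (29, -6, 67), (29, 6, 67)  [2]
  a=30: (30, -28, 71), (30, -8, 65), (30, 8, 65), (30, 28, 71)  [4]
  a=31: (31, -18, 65), (31, 18, 65)  [2]
  a=32..33: none
  a=34: (34, -4, 57), (34, 4, 57)  [2]
  a=35..36: none
  a=37: (37, -16, 54), (37, 16, 54)  [2]
  a=38: (38, -4, 51), (38, 4, 51)  [2]
  a=39: (39, -34, 57), (39, -8, 50), (39, 8, 50), (39, 34, 57)  [4]
  a=40..42: none
  a=43: (43, -2, 45), (43, 2, 45)  [2]
  a=44: none
  a=45: (45, -38, 51), (45, 38, 51)  [2]
  a=46..50: none
Total reduced forms: 1 + 1 + 2 + 2 + 2 + 2 + 2 + 2 + 4 + 2 + 2 + 2 + 2 + 2 + 2 + 2 + 4 + 2 + 2 + 2 + 2 + 4 + 2 + 2 = 52
h = 52

52


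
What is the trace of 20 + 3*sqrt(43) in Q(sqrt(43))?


Tr(a + b*sqrt(d)) = (a + b*sqrt(d)) + (a - b*sqrt(d)) = 2a
= 2 * (20)
= 40

40


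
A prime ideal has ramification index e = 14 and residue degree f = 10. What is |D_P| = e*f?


|D_P| = e * f
= 14 * 10
= 140

140


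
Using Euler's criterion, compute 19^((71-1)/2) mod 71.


p = 71 is prime and the exponent is (p-1)/2 = 35, so by Euler's criterion 19^35 = (19/71) = +1 or -1 mod 71.
Compute by square-and-multiply:
  35 = 32 + 2 + 1 (binary 100011)
  Repeated squaring mod 71: 19^1 = 19, 19^2 = 6, 19^4 = 36, 19^8 = 18, 19^16 = 40, 19^32 = 38
  19^35 = 19^32 * 19^2 * 19^1 = 38 * 6 * 19 mod 71
    38 * 6 = 228 = 15 mod 71
    15 * 19 = 285 = 1 mod 71
  19^35 = 1 mod 71
Result 1: 19 is a quadratic residue mod 71.
19^35 mod 71 = 1

1


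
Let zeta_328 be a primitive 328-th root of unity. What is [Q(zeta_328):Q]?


The degree equals Euler's totient phi(328).
328 = 2^3 * 41
phi(328) = 160

160


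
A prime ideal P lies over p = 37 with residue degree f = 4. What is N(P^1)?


N(P^a) = p^(a*f)
= 37^(1*4)
= 37^4
= 1874161

1874161


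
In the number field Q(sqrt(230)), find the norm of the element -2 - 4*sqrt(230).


N(a + b*sqrt(d)) = a^2 - d*b^2
= (-2)^2 - (230)*(-4)^2
= 4 - 3680
= -3676

-3676


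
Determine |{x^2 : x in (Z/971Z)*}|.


For prime p, the number of non-zero quadratic residues is (p-1)/2.
= (971-1)/2
= 485

485


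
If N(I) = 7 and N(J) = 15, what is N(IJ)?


N(IJ) = N(I) * N(J)
= 7 * 15
= 105

105


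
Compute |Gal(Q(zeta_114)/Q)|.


|Gal(Q(zeta_114)/Q)| = phi(114)
= 36

36


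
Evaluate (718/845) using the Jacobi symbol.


Compute (718/845) via quadratic reciprocity:
  pull out 2: (2/845) = -1  (since 845 mod 8 = 5)
  reciprocity: (359/845) -> +(845/359)
  reduce: (127/359)
  reciprocity: (127/359) -> -(359/127)
  reduce: (105/127)
  reciprocity: (105/127) -> +(127/105)
  reduce: (22/105)
  pull out 2: (2/105) = +1  (since 105 mod 8 = 1)
  reciprocity: (11/105) -> +(105/11)
  reduce: (6/11)
  pull out 2: (2/11) = -1  (since 11 mod 8 = 3)
  reciprocity: (3/11) -> -(11/3)
  reduce: (2/3)
  pull out 2: (2/3) = -1  (since 3 mod 8 = 3)
  (1/3) = 1
Product of signs = -1

-1


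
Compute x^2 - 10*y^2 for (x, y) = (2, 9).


x^2 - d*y^2
= 2^2 - 10*9^2
= 4 - 810
= -806

-806


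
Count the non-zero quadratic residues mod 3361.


For prime p, the number of non-zero quadratic residues is (p-1)/2.
= (3361-1)/2
= 1680

1680


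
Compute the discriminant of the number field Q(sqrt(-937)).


For K = Q(sqrt(d)) with d squarefree: disc(K) = d if d = 1 mod 4, and disc(K) = 4d if d = 2 or 3 mod 4.
Here d = -937, and d mod 4 = 3.
d = 3 mod 4, not 1 (O_K = Z[sqrt(d)]), so disc(K) = 4d = 4 * (-937) = -3748

-3748


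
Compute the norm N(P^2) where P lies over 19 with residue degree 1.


N(P^a) = p^(a*f)
= 19^(2*1)
= 19^2
= 361

361


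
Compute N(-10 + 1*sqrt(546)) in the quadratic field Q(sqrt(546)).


N(a + b*sqrt(d)) = a^2 - d*b^2
= (-10)^2 - (546)*(1)^2
= 100 - 546
= -446

-446


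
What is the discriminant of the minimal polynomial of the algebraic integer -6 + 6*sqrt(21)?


The element -6 + 6*sqrt(21) has minimal polynomial:
x^2 + 12*x - 720
Discriminant = (12)^2 - 4*(-720)
= 144 + 2880
= 3024

3024


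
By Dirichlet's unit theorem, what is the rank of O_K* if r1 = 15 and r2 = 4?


By Dirichlet's unit theorem:
rank = r1 + r2 - 1
= 15 + 4 - 1
= 18

18


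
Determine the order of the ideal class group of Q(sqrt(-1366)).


K = Q(sqrt(-1366)). d mod 4 = 2, so D = disc(K) = 4d = -5464
h(K) equals the number of primitive reduced positive-definite forms (a, b, c) = a*x^2 + b*x*y + c*y^2 with b^2 - 4ac = D,
where reduced means |b| <= a <= c, with b >= 0 whenever |b| = a or a = c, and primitive means gcd(a, b, c) = 1.
Reduced forces 3a^2 <= |D| = 5464, so 1 <= a <= 42; b must have the parity of D, and c = (b^2 - D)/(4a) must be an integer >= a.
Enumerate a = 1..42, b in [-a, a]:
  a=1: (1, 0, 1366)  [1]
  a=2: (2, 0, 683)  [1]
  a=3..4: none
  a=5: (5, -4, 274), (5, 4, 274)  [2]
  a=6..9: none
  a=10: (10, -4, 137), (10, 4, 137)  [2]
  a=11: (11, -6, 125), (11, 6, 125)  [2]
  a=12: none
  a=13: (13, -10, 107), (13, 10, 107)  [2]
  a=14..21: none
  a=22: (22, -16, 65), (22, 16, 65)  [2]
  a=23..24: none
  a=25: (25, -6, 55), (25, 6, 55)  [2]
  a=26: (26, -16, 55), (26, 16, 55)  [2]
  a=27..36: none
  a=37: (37, -30, 43), (37, 30, 43)  [2]
  a=38..42: none
Total reduced forms: 1 + 1 + 2 + 2 + 2 + 2 + 2 + 2 + 2 + 2 = 18
h = 18

18


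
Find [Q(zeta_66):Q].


The degree equals Euler's totient phi(66).
66 = 2 * 3 * 11
phi(66) = 20

20


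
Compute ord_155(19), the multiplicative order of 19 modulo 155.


We want ord_155(19), the smallest k >= 1 with 19^k = 1 mod 155.
n = 155 = 5 * 31, phi(155) = 120; the order divides phi(n).
Divisors of 120: 1, 2, 3, 4, 5, 6, 8, 10, 12, 15, 20, 24, 30, 40, 60, 120
Repeated squaring mod 155: 19^1 = 19, 19^2 = 51, 19^4 = 121, 19^8 = 71, 19^16 = 81, 19^32 = 51, 19^64 = 121
Test divisors in increasing order:
  k=1: 19^1 = 19 mod 155
  k=2: 19^2 = 51 mod 155
  k=3: 19^3 = 51 * 19 = 39 mod 155
  k=4: 19^4 = 121 mod 155
  k=5: 19^5 = 121 * 19 = 129 mod 155
  k=6: 19^6 = 121 * 51 = 126 mod 155
  k=8: 19^8 = 71 mod 155
  k=10: 19^10 = 71 * 51 = 56 mod 155
  k=12: 19^12 = 71 * 121 = 66 mod 155
  k=15: 19^15 = 71 * 121 * 51 * 19 = 94 mod 155
  k=20: 19^20 = 81 * 121 = 36 mod 155
  k=24: 19^24 = 81 * 71 = 16 mod 155
  k=30: 19^30 = 81 * 71 * 121 * 51 = 1 mod 155  <- first divisor giving 1
Order = 30

30


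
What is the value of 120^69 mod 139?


p = 139 is prime and the exponent is (p-1)/2 = 69, so by Euler's criterion 120^69 = (120/139) = +1 or -1 mod 139.
Compute by square-and-multiply:
  69 = 64 + 4 + 1 (binary 1000101)
  Repeated squaring mod 139: 120^1 = 120, 120^2 = 83, 120^4 = 78, 120^8 = 107, 120^16 = 51, 120^32 = 99, 120^64 = 71
  120^69 = 120^64 * 120^4 * 120^1 = 71 * 78 * 120 mod 139
    71 * 78 = 5538 = 117 mod 139
    117 * 120 = 14040 = 1 mod 139
  120^69 = 1 mod 139
Result 1: 120 is a quadratic residue mod 139.
120^69 mod 139 = 1

1


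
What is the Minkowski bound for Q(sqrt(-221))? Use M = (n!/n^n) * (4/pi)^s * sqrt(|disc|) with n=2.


d = -221, d mod 4 = 3, so disc(K) = 4d = -884; |disc(K)| = 884
Imaginary quadratic field, so n = 2, s = r2 = 1, r1 = 0
M = (n!/n^n) * (4/pi)^s * sqrt(|disc(K)|) = (2!/2^2) * (4/pi)^1 * sqrt(884)
= 0.5 * 1.273240 * 29.732137
= 18.9281

18.9281


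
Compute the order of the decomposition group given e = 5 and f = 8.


|D_P| = e * f
= 5 * 8
= 40

40


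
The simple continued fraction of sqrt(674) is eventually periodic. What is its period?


Run the CF algorithm for sqrt(674).
a_0 = floor(sqrt(674)) = 25; set m_0=0, q_0=1.
Recurrence: m' = q*a - m,  q' = (d - m'^2)/q,  a' = floor((a_0 + m')/q').
  step 1: m=25, q=49, a=1
  step 2: m=24, q=2, a=24
  step 3: m=24, q=49, a=1
  step 4: m=25, q=1, a=50
a_4 = 2*a_0 = 50, so the period closes here.
sqrt(674) = [25; 1, 24, 1, 50]
Period length = 4

4


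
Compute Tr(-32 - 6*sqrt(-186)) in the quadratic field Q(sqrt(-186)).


Tr(a + b*sqrt(d)) = (a + b*sqrt(d)) + (a - b*sqrt(d)) = 2a
= 2 * (-32)
= -64

-64


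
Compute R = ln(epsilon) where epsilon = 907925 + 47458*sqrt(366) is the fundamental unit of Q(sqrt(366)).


epsilon = 907925 + 47458*sqrt(366)
= 1.8158e+06
R = ln(1.8158e+06)
= 14.4121

14.4121


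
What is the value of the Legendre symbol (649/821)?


p = 821 is prime, so compute (649/821) with the reciprocity algorithm (Jacobi-symbol steps: pull out 2s via (2/n), flip via reciprocity, reduce):
  reciprocity: (649/821) -> +(821/649)
  reduce: (172/649)
  pull out 2: (2/649) = +1  (since 649 mod 8 = 1)
  pull out 2: (2/649) = +1  (since 649 mod 8 = 1)
  reciprocity: (43/649) -> +(649/43)
  reduce: (4/43)
  pull out 2: (2/43) = -1  (since 43 mod 8 = 3)
  pull out 2: (2/43) = -1  (since 43 mod 8 = 3)
  (1/43) = 1
Product of signs = 1
(649/821) = 1

1


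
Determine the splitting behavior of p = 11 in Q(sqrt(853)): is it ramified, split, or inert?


K = Q(sqrt(853)). Since d mod 4 = 1, disc(K) = 853.
Check p | disc: 853 mod 11 = 6.
p does not divide disc. Compute Legendre symbol (d/p):
6^((11-1)/2) mod 11 = -1
(d/p) = -1, so p is inert: (p) stays prime with e=1, f=2, g=1.
Therefore p is inert.

inert


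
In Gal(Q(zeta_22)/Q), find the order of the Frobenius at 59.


The Frobenius at p in Gal(Q(zeta_n)/Q) = (Z/nZ)* is the class of p, so its order is ord_22(59), the smallest k >= 1 with 59^k = 1 mod 22.
n = 22 = 2 * 11, phi(22) = 10; the order divides phi(n).
Divisors of 10: 1, 2, 5, 10
Repeated squaring mod 22: 59^1 = 15, 59^2 = 5, 59^4 = 3, 59^8 = 9
Test divisors in increasing order:
  k=1: 59^1 = 15 mod 22
  k=2: 59^2 = 5 mod 22
  k=5: 59^5 = 3 * 15 = 1 mod 22  <- first divisor giving 1
Order = 5

5


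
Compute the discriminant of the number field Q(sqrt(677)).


For K = Q(sqrt(d)) with d squarefree: disc(K) = d if d = 1 mod 4, and disc(K) = 4d if d = 2 or 3 mod 4.
Here d = 677, and d mod 4 = 1.
d = 1 mod 4 (O_K = Z[(1+sqrt(d))/2]), so disc(K) = d = 677

677


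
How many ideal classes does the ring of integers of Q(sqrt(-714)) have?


K = Q(sqrt(-714)). d mod 4 = 2, so D = disc(K) = 4d = -2856
h(K) equals the number of primitive reduced positive-definite forms (a, b, c) = a*x^2 + b*x*y + c*y^2 with b^2 - 4ac = D,
where reduced means |b| <= a <= c, with b >= 0 whenever |b| = a or a = c, and primitive means gcd(a, b, c) = 1.
Reduced forces 3a^2 <= |D| = 2856, so 1 <= a <= 30; b must have the parity of D, and c = (b^2 - D)/(4a) must be an integer >= a.
Enumerate a = 1..30, b in [-a, a]:
  a=1: (1, 0, 714)  [1]
  a=2: (2, 0, 357)  [1]
  a=3: (3, 0, 238)  [1]
  a=4: none
  a=5: (5, -2, 143), (5, 2, 143)  [2]
  a=6: (6, 0, 119)  [1]
  a=7: (7, 0, 102)  [1]
  a=8..9: none
  a=10: (10, -8, 73), (10, 8, 73)  [2]
  a=11: (11, -2, 65), (11, 2, 65)  [2]
  a=12: none
  a=13: (13, -2, 55), (13, 2, 55)  [2]
  a=14: (14, 0, 51)  [1]
  a=15: (15, -12, 50), (15, 12, 50)  [2]
  a=16: none
  a=17: (17, 0, 42)  [1]
  a=18..20: none
  a=21: (21, 0, 34)  [1]
  a=22: (22, -20, 37), (22, 20, 37)  [2]
  a=23..24: none
  a=25: (25, -12, 30), (25, 12, 30)  [2]
  a=26: (26, -24, 33), (26, 24, 33)  [2]
  a=27..30: none
Total reduced forms: 1 + 1 + 1 + 2 + 1 + 1 + 2 + 2 + 2 + 1 + 2 + 1 + 1 + 2 + 2 + 2 = 24
h = 24

24


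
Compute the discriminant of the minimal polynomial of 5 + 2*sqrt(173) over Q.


The element 5 + 2*sqrt(173) has minimal polynomial:
x^2 - 10*x - 667
Discriminant = (-10)^2 - 4*(-667)
= 100 + 2668
= 2768

2768


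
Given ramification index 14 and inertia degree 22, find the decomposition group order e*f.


|D_P| = e * f
= 14 * 22
= 308

308


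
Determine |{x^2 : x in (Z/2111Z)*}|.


For prime p, the number of non-zero quadratic residues is (p-1)/2.
= (2111-1)/2
= 1055

1055


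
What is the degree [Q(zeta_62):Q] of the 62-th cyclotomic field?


The degree equals Euler's totient phi(62).
62 = 2 * 31
phi(62) = 30

30


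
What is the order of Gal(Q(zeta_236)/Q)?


|Gal(Q(zeta_236)/Q)| = phi(236)
= 116

116


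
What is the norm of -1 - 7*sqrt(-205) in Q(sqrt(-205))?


N(a + b*sqrt(d)) = a^2 - d*b^2
= (-1)^2 - (-205)*(-7)^2
= 1 + 10045
= 10046

10046


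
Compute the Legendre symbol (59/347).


p = 347 is prime, so compute (59/347) with the reciprocity algorithm (Jacobi-symbol steps: pull out 2s via (2/n), flip via reciprocity, reduce):
  reciprocity: (59/347) -> -(347/59)
  reduce: (52/59)
  pull out 2: (2/59) = -1  (since 59 mod 8 = 3)
  pull out 2: (2/59) = -1  (since 59 mod 8 = 3)
  reciprocity: (13/59) -> +(59/13)
  reduce: (7/13)
  reciprocity: (7/13) -> +(13/7)
  reduce: (6/7)
  pull out 2: (2/7) = +1  (since 7 mod 8 = 7)
  reciprocity: (3/7) -> -(7/3)
  reduce: (1/3)
  (1/3) = 1
Product of signs = 1
(59/347) = 1

1


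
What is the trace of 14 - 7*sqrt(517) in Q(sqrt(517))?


Tr(a + b*sqrt(d)) = (a + b*sqrt(d)) + (a - b*sqrt(d)) = 2a
= 2 * (14)
= 28

28


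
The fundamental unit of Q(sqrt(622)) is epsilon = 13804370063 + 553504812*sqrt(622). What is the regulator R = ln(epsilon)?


epsilon = 13804370063 + 553504812*sqrt(622)
= 2.7609e+10
R = ln(2.7609e+10)
= 24.0414

24.0414


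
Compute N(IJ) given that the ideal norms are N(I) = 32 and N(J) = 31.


N(IJ) = N(I) * N(J)
= 32 * 31
= 992

992


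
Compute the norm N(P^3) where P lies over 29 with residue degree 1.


N(P^a) = p^(a*f)
= 29^(3*1)
= 29^3
= 24389

24389


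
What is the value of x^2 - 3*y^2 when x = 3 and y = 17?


x^2 - d*y^2
= 3^2 - 3*17^2
= 9 - 867
= -858

-858


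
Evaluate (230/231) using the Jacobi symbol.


Compute (230/231) via quadratic reciprocity:
  pull out 2: (2/231) = +1  (since 231 mod 8 = 7)
  reciprocity: (115/231) -> -(231/115)
  reduce: (1/115)
  (1/115) = 1
Product of signs = -1

-1


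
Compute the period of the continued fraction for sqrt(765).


Run the CF algorithm for sqrt(765).
a_0 = floor(sqrt(765)) = 27; set m_0=0, q_0=1.
Recurrence: m' = q*a - m,  q' = (d - m'^2)/q,  a' = floor((a_0 + m')/q').
  step 1: m=27, q=36, a=1
  step 2: m=9, q=19, a=1
  step 3: m=10, q=35, a=1
  step 4: m=25, q=4, a=13
  step 5: m=27, q=9, a=6
  step 6: m=27, q=4, a=13
  step 7: m=25, q=35, a=1
  step 8: m=10, q=19, a=1
  step 9: m=9, q=36, a=1
  step 10: m=27, q=1, a=54
a_10 = 2*a_0 = 54, so the period closes here.
sqrt(765) = [27; 1, 1, 1, 13, 6, 13, 1, 1, 1, 54]
Period length = 10

10


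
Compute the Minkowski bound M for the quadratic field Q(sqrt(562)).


d = 562, d mod 4 = 2, so disc(K) = 4d = 2248; |disc(K)| = 2248
Real quadratic field, so n = 2, s = r2 = 0, r1 = 2
M = (n!/n^n) * (4/pi)^s * sqrt(|disc(K)|) = (2!/2^2) * (4/pi)^0 * sqrt(2248)
= 0.5 * 1.000000 * 47.413078
= 23.7065

23.7065


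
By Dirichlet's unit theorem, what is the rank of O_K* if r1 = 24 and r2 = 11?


By Dirichlet's unit theorem:
rank = r1 + r2 - 1
= 24 + 11 - 1
= 34

34


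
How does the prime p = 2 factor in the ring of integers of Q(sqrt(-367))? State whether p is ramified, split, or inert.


K = Q(sqrt(-367)). Since d mod 4 = 1, disc(K) = -367.
Check p | disc: -367 mod 2 = 1.
p=2 does not divide disc (d is 1 mod 4). 2 splits iff d = 1 mod 8.
d mod 8 = 1, so (d/2) = 1.
(d/p) = 1, so p splits: (p) = P*P' with e=1, f=1, g=2.
Therefore p is split.

split


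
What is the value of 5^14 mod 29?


p = 29 is prime and the exponent is (p-1)/2 = 14, so by Euler's criterion 5^14 = (5/29) = +1 or -1 mod 29.
Compute by square-and-multiply:
  14 = 8 + 4 + 2 (binary 1110)
  Repeated squaring mod 29: 5^1 = 5, 5^2 = 25, 5^4 = 16, 5^8 = 24
  5^14 = 5^8 * 5^4 * 5^2 = 24 * 16 * 25 mod 29
    24 * 16 = 384 = 7 mod 29
    7 * 25 = 175 = 1 mod 29
  5^14 = 1 mod 29
Result 1: 5 is a quadratic residue mod 29.
5^14 mod 29 = 1

1


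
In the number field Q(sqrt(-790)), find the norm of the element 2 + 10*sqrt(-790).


N(a + b*sqrt(d)) = a^2 - d*b^2
= (2)^2 - (-790)*(10)^2
= 4 + 79000
= 79004

79004


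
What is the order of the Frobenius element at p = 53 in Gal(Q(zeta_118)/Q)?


The Frobenius at p in Gal(Q(zeta_n)/Q) = (Z/nZ)* is the class of p, so its order is ord_118(53), the smallest k >= 1 with 53^k = 1 mod 118.
n = 118 = 2 * 59, phi(118) = 58; the order divides phi(n).
Divisors of 58: 1, 2, 29, 58
Repeated squaring mod 118: 53^1 = 53, 53^2 = 95, 53^4 = 57, 53^8 = 63, 53^16 = 75, 53^32 = 79
Test divisors in increasing order:
  k=1: 53^1 = 53 mod 118
  k=2: 53^2 = 95 mod 118
  k=29: 53^29 = 75 * 63 * 57 * 53 = 1 mod 118  <- first divisor giving 1
Order = 29

29


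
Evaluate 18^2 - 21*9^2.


x^2 - d*y^2
= 18^2 - 21*9^2
= 324 - 1701
= -1377

-1377


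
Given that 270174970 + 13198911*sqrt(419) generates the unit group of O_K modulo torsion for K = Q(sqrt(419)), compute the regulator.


epsilon = 270174970 + 13198911*sqrt(419)
= 5.4035e+08
R = ln(5.4035e+08)
= 20.1077

20.1077


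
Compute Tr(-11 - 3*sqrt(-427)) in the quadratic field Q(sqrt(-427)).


Tr(a + b*sqrt(d)) = (a + b*sqrt(d)) + (a - b*sqrt(d)) = 2a
= 2 * (-11)
= -22

-22


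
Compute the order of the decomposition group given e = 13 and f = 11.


|D_P| = e * f
= 13 * 11
= 143

143


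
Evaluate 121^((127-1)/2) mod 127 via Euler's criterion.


p = 127 is prime and the exponent is (p-1)/2 = 63, so by Euler's criterion 121^63 = (121/127) = +1 or -1 mod 127.
Compute by square-and-multiply:
  63 = 32 + 16 + 8 + 4 + 2 + 1 (binary 111111)
  Repeated squaring mod 127: 121^1 = 121, 121^2 = 36, 121^4 = 26, 121^8 = 41, 121^16 = 30, 121^32 = 11
  121^63 = 121^32 * 121^16 * 121^8 * 121^4 * 121^2 * 121^1 = 11 * 30 * 41 * 26 * 36 * 121 mod 127
    11 * 30 = 330 = 76 mod 127
    76 * 41 = 3116 = 68 mod 127
    68 * 26 = 1768 = 117 mod 127
    117 * 36 = 4212 = 21 mod 127
    21 * 121 = 2541 = 1 mod 127
  121^63 = 1 mod 127
Result 1: 121 is a quadratic residue mod 127.
121^63 mod 127 = 1

1


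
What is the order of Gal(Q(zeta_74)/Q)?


|Gal(Q(zeta_74)/Q)| = phi(74)
= 36

36


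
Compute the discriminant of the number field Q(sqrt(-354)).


For K = Q(sqrt(d)) with d squarefree: disc(K) = d if d = 1 mod 4, and disc(K) = 4d if d = 2 or 3 mod 4.
Here d = -354, and d mod 4 = 2.
d = 2 mod 4, not 1 (O_K = Z[sqrt(d)]), so disc(K) = 4d = 4 * (-354) = -1416

-1416


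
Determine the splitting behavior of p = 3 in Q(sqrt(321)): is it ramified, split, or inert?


K = Q(sqrt(321)). Since d mod 4 = 1, disc(K) = 321.
Check p | disc: 321 mod 3 = 0.
p divides disc, so p ramifies: (p) = P^2 with e=2, f=1, g=1.
Therefore p is ramified.

ramified


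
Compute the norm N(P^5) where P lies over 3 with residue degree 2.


N(P^a) = p^(a*f)
= 3^(5*2)
= 3^10
= 59049

59049


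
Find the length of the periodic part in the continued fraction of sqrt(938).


Run the CF algorithm for sqrt(938).
a_0 = floor(sqrt(938)) = 30; set m_0=0, q_0=1.
Recurrence: m' = q*a - m,  q' = (d - m'^2)/q,  a' = floor((a_0 + m')/q').
  step 1: m=30, q=38, a=1
  step 2: m=8, q=23, a=1
  step 3: m=15, q=31, a=1
  step 4: m=16, q=22, a=2
  step 5: m=28, q=7, a=8
  step 6: m=28, q=22, a=2
  step 7: m=16, q=31, a=1
  step 8: m=15, q=23, a=1
  step 9: m=8, q=38, a=1
  step 10: m=30, q=1, a=60
a_10 = 2*a_0 = 60, so the period closes here.
sqrt(938) = [30; 1, 1, 1, 2, 8, 2, 1, 1, 1, 60]
Period length = 10

10


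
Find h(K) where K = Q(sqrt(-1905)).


K = Q(sqrt(-1905)). d mod 4 = 3, so D = disc(K) = 4d = -7620
h(K) equals the number of primitive reduced positive-definite forms (a, b, c) = a*x^2 + b*x*y + c*y^2 with b^2 - 4ac = D,
where reduced means |b| <= a <= c, with b >= 0 whenever |b| = a or a = c, and primitive means gcd(a, b, c) = 1.
Reduced forces 3a^2 <= |D| = 7620, so 1 <= a <= 50; b must have the parity of D, and c = (b^2 - D)/(4a) must be an integer >= a.
Enumerate a = 1..50, b in [-a, a]:
  a=1: (1, 0, 1905)  [1]
  a=2: (2, 2, 953)  [1]
  a=3: (3, 0, 635)  [1]
  a=4: none
  a=5: (5, 0, 381)  [1]
  a=6: (6, 6, 319)  [1]
  a=7..9: none
  a=10: (10, 10, 193)  [1]
  a=11: (11, -6, 174), (11, 6, 174)  [2]
  a=12..14: none
  a=15: (15, 0, 127)  [1]
  a=16: none
  a=17: (17, -8, 113), (17, 8, 113)  [2]
  a=18..21: none
  a=22: (22, -6, 87), (22, 6, 87)  [2]
  a=23: (23, -4, 83), (23, 4, 83)  [2]
  a=24..28: none
  a=29: (29, -6, 66), (29, 6, 66)  [2]
  a=30: (30, 30, 71)  [1]
  a=31..32: none
  a=33: (33, -6, 58), (33, 6, 58)  [2]
  a=34: (34, -26, 61), (34, 26, 61)  [2]
  a=35..45: none
  a=46: (46, -42, 51), (46, 42, 51)  [2]
  a=47..50: none
Total reduced forms: 1 + 1 + 1 + 1 + 1 + 1 + 2 + 1 + 2 + 2 + 2 + 2 + 1 + 2 + 2 + 2 = 24
h = 24

24


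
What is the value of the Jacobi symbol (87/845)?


Compute (87/845) via quadratic reciprocity:
  reciprocity: (87/845) -> +(845/87)
  reduce: (62/87)
  pull out 2: (2/87) = +1  (since 87 mod 8 = 7)
  reciprocity: (31/87) -> -(87/31)
  reduce: (25/31)
  reciprocity: (25/31) -> +(31/25)
  reduce: (6/25)
  pull out 2: (2/25) = +1  (since 25 mod 8 = 1)
  reciprocity: (3/25) -> +(25/3)
  reduce: (1/3)
  (1/3) = 1
Product of signs = -1

-1


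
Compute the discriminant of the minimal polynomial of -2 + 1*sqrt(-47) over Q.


The element -2 + 1*sqrt(-47) has minimal polynomial:
x^2 + 4*x + 51
Discriminant = (4)^2 - 4*(51)
= 16 - 204
= -188

-188


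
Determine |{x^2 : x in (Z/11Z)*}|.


For prime p, the number of non-zero quadratic residues is (p-1)/2.
= (11-1)/2
= 5

5


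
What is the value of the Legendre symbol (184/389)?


p = 389 is prime, so compute (184/389) with the reciprocity algorithm (Jacobi-symbol steps: pull out 2s via (2/n), flip via reciprocity, reduce):
  pull out 2: (2/389) = -1  (since 389 mod 8 = 5)
  pull out 2: (2/389) = -1  (since 389 mod 8 = 5)
  pull out 2: (2/389) = -1  (since 389 mod 8 = 5)
  reciprocity: (23/389) -> +(389/23)
  reduce: (21/23)
  reciprocity: (21/23) -> +(23/21)
  reduce: (2/21)
  pull out 2: (2/21) = -1  (since 21 mod 8 = 5)
  (1/21) = 1
Product of signs = 1
(184/389) = 1

1


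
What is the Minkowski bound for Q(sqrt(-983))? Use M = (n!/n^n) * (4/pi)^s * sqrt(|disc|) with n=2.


d = -983, d mod 4 = 1, so disc(K) = d = -983; |disc(K)| = 983
Imaginary quadratic field, so n = 2, s = r2 = 1, r1 = 0
M = (n!/n^n) * (4/pi)^s * sqrt(|disc(K)|) = (2!/2^2) * (4/pi)^1 * sqrt(983)
= 0.5 * 1.273240 * 31.352831
= 19.9598

19.9598


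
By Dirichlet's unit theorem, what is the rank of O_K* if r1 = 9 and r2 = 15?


By Dirichlet's unit theorem:
rank = r1 + r2 - 1
= 9 + 15 - 1
= 23

23


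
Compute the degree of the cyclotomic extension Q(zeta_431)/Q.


The degree equals Euler's totient phi(431).
431 = 431
phi(431) = 430

430


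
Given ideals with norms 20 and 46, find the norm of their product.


N(IJ) = N(I) * N(J)
= 20 * 46
= 920

920


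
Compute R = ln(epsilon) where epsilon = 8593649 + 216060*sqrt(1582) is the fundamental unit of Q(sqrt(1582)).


epsilon = 8593649 + 216060*sqrt(1582)
= 1.7187e+07
R = ln(1.7187e+07)
= 16.6597

16.6597


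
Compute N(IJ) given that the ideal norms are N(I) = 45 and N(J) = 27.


N(IJ) = N(I) * N(J)
= 45 * 27
= 1215

1215


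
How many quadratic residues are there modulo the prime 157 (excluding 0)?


For prime p, the number of non-zero quadratic residues is (p-1)/2.
= (157-1)/2
= 78

78


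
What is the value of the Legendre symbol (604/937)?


p = 937 is prime, so compute (604/937) with the reciprocity algorithm (Jacobi-symbol steps: pull out 2s via (2/n), flip via reciprocity, reduce):
  pull out 2: (2/937) = +1  (since 937 mod 8 = 1)
  pull out 2: (2/937) = +1  (since 937 mod 8 = 1)
  reciprocity: (151/937) -> +(937/151)
  reduce: (31/151)
  reciprocity: (31/151) -> -(151/31)
  reduce: (27/31)
  reciprocity: (27/31) -> -(31/27)
  reduce: (4/27)
  pull out 2: (2/27) = -1  (since 27 mod 8 = 3)
  pull out 2: (2/27) = -1  (since 27 mod 8 = 3)
  (1/27) = 1
Product of signs = 1
(604/937) = 1

1


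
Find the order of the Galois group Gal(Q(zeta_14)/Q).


|Gal(Q(zeta_14)/Q)| = phi(14)
= 6

6


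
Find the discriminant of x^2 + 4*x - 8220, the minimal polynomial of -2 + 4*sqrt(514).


The element -2 + 4*sqrt(514) has minimal polynomial:
x^2 + 4*x - 8220
Discriminant = (4)^2 - 4*(-8220)
= 16 + 32880
= 32896

32896


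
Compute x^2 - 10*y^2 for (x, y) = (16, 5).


x^2 - d*y^2
= 16^2 - 10*5^2
= 256 - 250
= 6

6


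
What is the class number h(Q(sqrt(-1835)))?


K = Q(sqrt(-1835)). d mod 4 = 1, so D = disc(K) = d = -1835
h(K) equals the number of primitive reduced positive-definite forms (a, b, c) = a*x^2 + b*x*y + c*y^2 with b^2 - 4ac = D,
where reduced means |b| <= a <= c, with b >= 0 whenever |b| = a or a = c, and primitive means gcd(a, b, c) = 1.
Reduced forces 3a^2 <= |D| = 1835, so 1 <= a <= 24; b must have the parity of D, and c = (b^2 - D)/(4a) must be an integer >= a.
Enumerate a = 1..24, b in [-a, a]:
  a=1: (1, 1, 459)  [1]
  a=2: none
  a=3: (3, -1, 153), (3, 1, 153)  [2]
  a=4: none
  a=5: (5, 5, 93)  [1]
  a=6..8: none
  a=9: (9, -1, 51), (9, 1, 51)  [2]
  a=10..14: none
  a=15: (15, -5, 31), (15, 5, 31)  [2]
  a=16: none
  a=17: (17, -1, 27), (17, 1, 27)  [2]
  a=18..24: none
Total reduced forms: 1 + 2 + 1 + 2 + 2 + 2 = 10
h = 10

10


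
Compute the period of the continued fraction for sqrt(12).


Run the CF algorithm for sqrt(12).
a_0 = floor(sqrt(12)) = 3; set m_0=0, q_0=1.
Recurrence: m' = q*a - m,  q' = (d - m'^2)/q,  a' = floor((a_0 + m')/q').
  step 1: m=3, q=3, a=2
  step 2: m=3, q=1, a=6
a_2 = 2*a_0 = 6, so the period closes here.
sqrt(12) = [3; 2, 6]
Period length = 2

2


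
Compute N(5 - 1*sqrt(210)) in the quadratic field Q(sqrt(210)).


N(a + b*sqrt(d)) = a^2 - d*b^2
= (5)^2 - (210)*(-1)^2
= 25 - 210
= -185

-185


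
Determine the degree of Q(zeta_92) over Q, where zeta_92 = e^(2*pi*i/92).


The degree equals Euler's totient phi(92).
92 = 2^2 * 23
phi(92) = 44

44


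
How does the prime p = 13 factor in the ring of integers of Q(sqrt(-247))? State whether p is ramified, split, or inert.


K = Q(sqrt(-247)). Since d mod 4 = 1, disc(K) = -247.
Check p | disc: -247 mod 13 = 0.
p divides disc, so p ramifies: (p) = P^2 with e=2, f=1, g=1.
Therefore p is ramified.

ramified


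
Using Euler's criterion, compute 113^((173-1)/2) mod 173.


p = 173 is prime and the exponent is (p-1)/2 = 86, so by Euler's criterion 113^86 = (113/173) = +1 or -1 mod 173.
Compute by square-and-multiply:
  86 = 64 + 16 + 4 + 2 (binary 1010110)
  Repeated squaring mod 173: 113^1 = 113, 113^2 = 140, 113^4 = 51, 113^8 = 6, 113^16 = 36, 113^32 = 85, 113^64 = 132
  113^86 = 113^64 * 113^16 * 113^4 * 113^2 = 132 * 36 * 51 * 140 mod 173
    132 * 36 = 4752 = 81 mod 173
    81 * 51 = 4131 = 152 mod 173
    152 * 140 = 21280 = 1 mod 173
  113^86 = 1 mod 173
Result 1: 113 is a quadratic residue mod 173.
113^86 mod 173 = 1

1


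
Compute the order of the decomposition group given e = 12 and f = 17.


|D_P| = e * f
= 12 * 17
= 204

204


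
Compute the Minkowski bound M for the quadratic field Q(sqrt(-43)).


d = -43, d mod 4 = 1, so disc(K) = d = -43; |disc(K)| = 43
Imaginary quadratic field, so n = 2, s = r2 = 1, r1 = 0
M = (n!/n^n) * (4/pi)^s * sqrt(|disc(K)|) = (2!/2^2) * (4/pi)^1 * sqrt(43)
= 0.5 * 1.273240 * 6.557439
= 4.1746

4.1746


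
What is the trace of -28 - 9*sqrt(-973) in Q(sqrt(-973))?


Tr(a + b*sqrt(d)) = (a + b*sqrt(d)) + (a - b*sqrt(d)) = 2a
= 2 * (-28)
= -56

-56


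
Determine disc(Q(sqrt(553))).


For K = Q(sqrt(d)) with d squarefree: disc(K) = d if d = 1 mod 4, and disc(K) = 4d if d = 2 or 3 mod 4.
Here d = 553, and d mod 4 = 1.
d = 1 mod 4 (O_K = Z[(1+sqrt(d))/2]), so disc(K) = d = 553

553


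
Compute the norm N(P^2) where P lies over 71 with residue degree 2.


N(P^a) = p^(a*f)
= 71^(2*2)
= 71^4
= 25411681

25411681


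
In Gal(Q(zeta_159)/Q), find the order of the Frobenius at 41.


The Frobenius at p in Gal(Q(zeta_n)/Q) = (Z/nZ)* is the class of p, so its order is ord_159(41), the smallest k >= 1 with 41^k = 1 mod 159.
n = 159 = 3 * 53, phi(159) = 104; the order divides phi(n).
Divisors of 104: 1, 2, 4, 8, 13, 26, 52, 104
Repeated squaring mod 159: 41^1 = 41, 41^2 = 91, 41^4 = 13, 41^8 = 10, 41^16 = 100, 41^32 = 142, 41^64 = 130
Test divisors in increasing order:
  k=1: 41^1 = 41 mod 159
  k=2: 41^2 = 91 mod 159
  k=4: 41^4 = 13 mod 159
  k=8: 41^8 = 10 mod 159
  k=13: 41^13 = 10 * 13 * 41 = 83 mod 159
  k=26: 41^26 = 100 * 10 * 91 = 52 mod 159
  k=52: 41^52 = 142 * 100 * 13 = 1 mod 159  <- first divisor giving 1
Order = 52

52


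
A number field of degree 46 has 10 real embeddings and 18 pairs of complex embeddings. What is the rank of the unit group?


By Dirichlet's unit theorem:
rank = r1 + r2 - 1
= 10 + 18 - 1
= 27

27


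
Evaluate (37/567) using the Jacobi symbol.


Compute (37/567) via quadratic reciprocity:
  reciprocity: (37/567) -> +(567/37)
  reduce: (12/37)
  pull out 2: (2/37) = -1  (since 37 mod 8 = 5)
  pull out 2: (2/37) = -1  (since 37 mod 8 = 5)
  reciprocity: (3/37) -> +(37/3)
  reduce: (1/3)
  (1/3) = 1
Product of signs = 1

1


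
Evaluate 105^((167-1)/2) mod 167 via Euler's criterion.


p = 167 is prime and the exponent is (p-1)/2 = 83, so by Euler's criterion 105^83 = (105/167) = +1 or -1 mod 167.
Compute by square-and-multiply:
  83 = 64 + 16 + 2 + 1 (binary 1010011)
  Repeated squaring mod 167: 105^1 = 105, 105^2 = 3, 105^4 = 9, 105^8 = 81, 105^16 = 48, 105^32 = 133, 105^64 = 154
  105^83 = 105^64 * 105^16 * 105^2 * 105^1 = 154 * 48 * 3 * 105 mod 167
    154 * 48 = 7392 = 44 mod 167
    44 * 3 = 132 = 132 mod 167
    132 * 105 = 13860 = 166 mod 167
  105^83 = 166 mod 167
Result 166 = p - 1 = -1 mod 167: 105 is a quadratic non-residue mod 167. As a residue in [0, p-1] the value is 166.
105^83 mod 167 = 166

166


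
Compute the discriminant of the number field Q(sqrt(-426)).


For K = Q(sqrt(d)) with d squarefree: disc(K) = d if d = 1 mod 4, and disc(K) = 4d if d = 2 or 3 mod 4.
Here d = -426, and d mod 4 = 2.
d = 2 mod 4, not 1 (O_K = Z[sqrt(d)]), so disc(K) = 4d = 4 * (-426) = -1704

-1704


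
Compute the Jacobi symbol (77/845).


Compute (77/845) via quadratic reciprocity:
  reciprocity: (77/845) -> +(845/77)
  reduce: (75/77)
  reciprocity: (75/77) -> +(77/75)
  reduce: (2/75)
  pull out 2: (2/75) = -1  (since 75 mod 8 = 3)
  (1/75) = 1
Product of signs = -1

-1


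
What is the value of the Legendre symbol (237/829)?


p = 829 is prime, so compute (237/829) with the reciprocity algorithm (Jacobi-symbol steps: pull out 2s via (2/n), flip via reciprocity, reduce):
  reciprocity: (237/829) -> +(829/237)
  reduce: (118/237)
  pull out 2: (2/237) = -1  (since 237 mod 8 = 5)
  reciprocity: (59/237) -> +(237/59)
  reduce: (1/59)
  (1/59) = 1
Product of signs = -1
(237/829) = -1

-1


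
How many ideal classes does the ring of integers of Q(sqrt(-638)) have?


K = Q(sqrt(-638)). d mod 4 = 2, so D = disc(K) = 4d = -2552
h(K) equals the number of primitive reduced positive-definite forms (a, b, c) = a*x^2 + b*x*y + c*y^2 with b^2 - 4ac = D,
where reduced means |b| <= a <= c, with b >= 0 whenever |b| = a or a = c, and primitive means gcd(a, b, c) = 1.
Reduced forces 3a^2 <= |D| = 2552, so 1 <= a <= 29; b must have the parity of D, and c = (b^2 - D)/(4a) must be an integer >= a.
Enumerate a = 1..29, b in [-a, a]:
  a=1: (1, 0, 638)  [1]
  a=2: (2, 0, 319)  [1]
  a=3: (3, -2, 213), (3, 2, 213)  [2]
  a=4..5: none
  a=6: (6, -4, 107), (6, 4, 107)  [2]
  a=7..8: none
  a=9: (9, -2, 71), (9, 2, 71)  [2]
  a=10: none
  a=11: (11, 0, 58)  [1]
  a=12: none
  a=13: (13, -10, 51), (13, 10, 51)  [2]
  a=14..16: none
  a=17: (17, -10, 39), (17, 10, 39)  [2]
  a=18: (18, -16, 39), (18, 16, 39)  [2]
  a=19..21: none
  a=22: (22, 0, 29)  [1]
  a=23: (23, -22, 33), (23, 22, 33)  [2]
  a=24..25: none
  a=26: (26, -16, 27), (26, 16, 27)  [2]
  a=27..29: none
Total reduced forms: 1 + 1 + 2 + 2 + 2 + 1 + 2 + 2 + 2 + 1 + 2 + 2 = 20
h = 20

20


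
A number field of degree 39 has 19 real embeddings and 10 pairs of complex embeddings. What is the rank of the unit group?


By Dirichlet's unit theorem:
rank = r1 + r2 - 1
= 19 + 10 - 1
= 28

28


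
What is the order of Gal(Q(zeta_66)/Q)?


|Gal(Q(zeta_66)/Q)| = phi(66)
= 20

20


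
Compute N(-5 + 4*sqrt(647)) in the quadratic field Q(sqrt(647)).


N(a + b*sqrt(d)) = a^2 - d*b^2
= (-5)^2 - (647)*(4)^2
= 25 - 10352
= -10327

-10327


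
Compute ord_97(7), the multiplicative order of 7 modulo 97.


We want ord_97(7), the smallest k >= 1 with 7^k = 1 mod 97.
n = 97 = 97, phi(97) = 96; the order divides phi(n).
Divisors of 96: 1, 2, 3, 4, 6, 8, 12, 16, 24, 32, 48, 96
Repeated squaring mod 97: 7^1 = 7, 7^2 = 49, 7^4 = 73, 7^8 = 91, 7^16 = 36, 7^32 = 35, 7^64 = 61
Test divisors in increasing order:
  k=1: 7^1 = 7 mod 97
  k=2: 7^2 = 49 mod 97
  k=3: 7^3 = 49 * 7 = 52 mod 97
  k=4: 7^4 = 73 mod 97
  k=6: 7^6 = 73 * 49 = 85 mod 97
  k=8: 7^8 = 91 mod 97
  k=12: 7^12 = 91 * 73 = 47 mod 97
  k=16: 7^16 = 36 mod 97
  k=24: 7^24 = 36 * 91 = 75 mod 97
  k=32: 7^32 = 35 mod 97
  k=48: 7^48 = 35 * 36 = 96 mod 97
  k=96: 7^96 = 61 * 35 = 1 mod 97  <- first divisor giving 1
Order = 96

96


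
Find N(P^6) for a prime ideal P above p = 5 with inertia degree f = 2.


N(P^a) = p^(a*f)
= 5^(6*2)
= 5^12
= 244140625

244140625


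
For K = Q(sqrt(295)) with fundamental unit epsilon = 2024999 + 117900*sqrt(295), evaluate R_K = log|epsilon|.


epsilon = 2024999 + 117900*sqrt(295)
= 4.0500e+06
R = ln(4.0500e+06)
= 15.2142

15.2142


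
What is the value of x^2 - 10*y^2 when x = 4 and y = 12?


x^2 - d*y^2
= 4^2 - 10*12^2
= 16 - 1440
= -1424

-1424


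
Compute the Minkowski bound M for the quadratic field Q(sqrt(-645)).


d = -645, d mod 4 = 3, so disc(K) = 4d = -2580; |disc(K)| = 2580
Imaginary quadratic field, so n = 2, s = r2 = 1, r1 = 0
M = (n!/n^n) * (4/pi)^s * sqrt(|disc(K)|) = (2!/2^2) * (4/pi)^1 * sqrt(2580)
= 0.5 * 1.273240 * 50.793700
= 32.3363

32.3363


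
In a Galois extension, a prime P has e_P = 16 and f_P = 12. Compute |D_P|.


|D_P| = e * f
= 16 * 12
= 192

192


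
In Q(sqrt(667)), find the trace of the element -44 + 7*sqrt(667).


Tr(a + b*sqrt(d)) = (a + b*sqrt(d)) + (a - b*sqrt(d)) = 2a
= 2 * (-44)
= -88

-88


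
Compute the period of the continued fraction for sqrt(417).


Run the CF algorithm for sqrt(417).
a_0 = floor(sqrt(417)) = 20; set m_0=0, q_0=1.
Recurrence: m' = q*a - m,  q' = (d - m'^2)/q,  a' = floor((a_0 + m')/q').
  step 1: m=20, q=17, a=2
  step 2: m=14, q=13, a=2
  step 3: m=12, q=21, a=1
  step 4: m=9, q=16, a=1
  step 5: m=7, q=23, a=1
  step 6: m=16, q=7, a=5
  step 7: m=19, q=8, a=4
  step 8: m=13, q=31, a=1
  step 9: m=18, q=3, a=12
  step 10: m=18, q=31, a=1
  step 11: m=13, q=8, a=4
  step 12: m=19, q=7, a=5
  step 13: m=16, q=23, a=1
  step 14: m=7, q=16, a=1
  step 15: m=9, q=21, a=1
  step 16: m=12, q=13, a=2
  step 17: m=14, q=17, a=2
  step 18: m=20, q=1, a=40
a_18 = 2*a_0 = 40, so the period closes here.
sqrt(417) = [20; 2, 2, 1, 1, 1, 5, 4, 1, 12, 1, 4, 5, 1, 1, 1, 2, 2, 40]
Period length = 18

18


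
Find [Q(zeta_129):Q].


The degree equals Euler's totient phi(129).
129 = 3 * 43
phi(129) = 84

84


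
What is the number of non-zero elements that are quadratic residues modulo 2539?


For prime p, the number of non-zero quadratic residues is (p-1)/2.
= (2539-1)/2
= 1269

1269


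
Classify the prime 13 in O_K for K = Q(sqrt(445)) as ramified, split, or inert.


K = Q(sqrt(445)). Since d mod 4 = 1, disc(K) = 445.
Check p | disc: 445 mod 13 = 3.
p does not divide disc. Compute Legendre symbol (d/p):
3^((13-1)/2) mod 13 = 1
(d/p) = 1, so p splits: (p) = P*P' with e=1, f=1, g=2.
Therefore p is split.

split


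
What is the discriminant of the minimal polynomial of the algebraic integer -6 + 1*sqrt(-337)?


The element -6 + 1*sqrt(-337) has minimal polynomial:
x^2 + 12*x + 373
Discriminant = (12)^2 - 4*(373)
= 144 - 1492
= -1348

-1348


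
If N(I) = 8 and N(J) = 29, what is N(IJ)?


N(IJ) = N(I) * N(J)
= 8 * 29
= 232

232


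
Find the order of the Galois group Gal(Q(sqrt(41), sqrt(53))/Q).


The 2 square roots of distinct primes are multiplicatively independent over Q,
so [K:Q] = 2^2 and Gal(K/Q) is isomorphic to (Z/2Z)^2.
|Gal| = 2^2 = 4

4


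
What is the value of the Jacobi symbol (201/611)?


Compute (201/611) via quadratic reciprocity:
  reciprocity: (201/611) -> +(611/201)
  reduce: (8/201)
  pull out 2: (2/201) = +1  (since 201 mod 8 = 1)
  pull out 2: (2/201) = +1  (since 201 mod 8 = 1)
  pull out 2: (2/201) = +1  (since 201 mod 8 = 1)
  (1/201) = 1
Product of signs = 1

1


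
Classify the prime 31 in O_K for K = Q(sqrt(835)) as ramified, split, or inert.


K = Q(sqrt(835)). Since d mod 4 = 3, disc(K) = 3340.
Check p | disc: 3340 mod 31 = 23.
p does not divide disc. Compute Legendre symbol (d/p):
29^((31-1)/2) mod 31 = -1
(d/p) = -1, so p is inert: (p) stays prime with e=1, f=2, g=1.
Therefore p is inert.

inert


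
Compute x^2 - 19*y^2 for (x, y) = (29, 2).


x^2 - d*y^2
= 29^2 - 19*2^2
= 841 - 76
= 765

765


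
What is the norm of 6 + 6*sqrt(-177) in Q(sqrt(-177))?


N(a + b*sqrt(d)) = a^2 - d*b^2
= (6)^2 - (-177)*(6)^2
= 36 + 6372
= 6408

6408


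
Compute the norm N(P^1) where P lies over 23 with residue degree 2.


N(P^a) = p^(a*f)
= 23^(1*2)
= 23^2
= 529

529


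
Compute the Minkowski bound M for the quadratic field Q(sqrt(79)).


d = 79, d mod 4 = 3, so disc(K) = 4d = 316; |disc(K)| = 316
Real quadratic field, so n = 2, s = r2 = 0, r1 = 2
M = (n!/n^n) * (4/pi)^s * sqrt(|disc(K)|) = (2!/2^2) * (4/pi)^0 * sqrt(316)
= 0.5 * 1.000000 * 17.776389
= 8.8882

8.8882


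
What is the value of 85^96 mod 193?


p = 193 is prime and the exponent is (p-1)/2 = 96, so by Euler's criterion 85^96 = (85/193) = +1 or -1 mod 193.
Compute by square-and-multiply:
  96 = 64 + 32 (binary 1100000)
  Repeated squaring mod 193: 85^1 = 85, 85^2 = 84, 85^4 = 108, 85^8 = 84, 85^16 = 108, 85^32 = 84, 85^64 = 108
  85^96 = 85^64 * 85^32 = 108 * 84 mod 193
    108 * 84 = 9072 = 1 mod 193
  85^96 = 1 mod 193
Result 1: 85 is a quadratic residue mod 193.
85^96 mod 193 = 1

1


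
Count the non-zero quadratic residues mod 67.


For prime p, the number of non-zero quadratic residues is (p-1)/2.
= (67-1)/2
= 33

33


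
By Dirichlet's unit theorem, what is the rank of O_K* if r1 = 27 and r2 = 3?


By Dirichlet's unit theorem:
rank = r1 + r2 - 1
= 27 + 3 - 1
= 29

29


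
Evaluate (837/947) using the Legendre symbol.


p = 947 is prime, so compute (837/947) with the reciprocity algorithm (Jacobi-symbol steps: pull out 2s via (2/n), flip via reciprocity, reduce):
  reciprocity: (837/947) -> +(947/837)
  reduce: (110/837)
  pull out 2: (2/837) = -1  (since 837 mod 8 = 5)
  reciprocity: (55/837) -> +(837/55)
  reduce: (12/55)
  pull out 2: (2/55) = +1  (since 55 mod 8 = 7)
  pull out 2: (2/55) = +1  (since 55 mod 8 = 7)
  reciprocity: (3/55) -> -(55/3)
  reduce: (1/3)
  (1/3) = 1
Product of signs = 1
(837/947) = 1

1
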